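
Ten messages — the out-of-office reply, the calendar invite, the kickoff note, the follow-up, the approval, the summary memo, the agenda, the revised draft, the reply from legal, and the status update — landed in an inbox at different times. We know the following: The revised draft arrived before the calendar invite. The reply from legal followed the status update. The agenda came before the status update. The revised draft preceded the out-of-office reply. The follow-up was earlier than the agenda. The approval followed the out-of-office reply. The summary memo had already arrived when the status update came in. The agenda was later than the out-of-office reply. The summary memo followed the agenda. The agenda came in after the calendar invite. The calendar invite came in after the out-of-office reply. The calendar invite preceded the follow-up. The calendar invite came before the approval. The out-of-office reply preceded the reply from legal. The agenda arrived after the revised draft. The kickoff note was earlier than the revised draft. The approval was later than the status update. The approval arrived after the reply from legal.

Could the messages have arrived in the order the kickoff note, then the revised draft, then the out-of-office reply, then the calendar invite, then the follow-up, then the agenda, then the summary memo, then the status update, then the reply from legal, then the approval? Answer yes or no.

Check each stated constraint against the proposed order — e.g. the out-of-office reply is ahead of the reply from legal; the out-of-office reply is ahead of the approval. Every pair is in the required order; nothing is violated.

yes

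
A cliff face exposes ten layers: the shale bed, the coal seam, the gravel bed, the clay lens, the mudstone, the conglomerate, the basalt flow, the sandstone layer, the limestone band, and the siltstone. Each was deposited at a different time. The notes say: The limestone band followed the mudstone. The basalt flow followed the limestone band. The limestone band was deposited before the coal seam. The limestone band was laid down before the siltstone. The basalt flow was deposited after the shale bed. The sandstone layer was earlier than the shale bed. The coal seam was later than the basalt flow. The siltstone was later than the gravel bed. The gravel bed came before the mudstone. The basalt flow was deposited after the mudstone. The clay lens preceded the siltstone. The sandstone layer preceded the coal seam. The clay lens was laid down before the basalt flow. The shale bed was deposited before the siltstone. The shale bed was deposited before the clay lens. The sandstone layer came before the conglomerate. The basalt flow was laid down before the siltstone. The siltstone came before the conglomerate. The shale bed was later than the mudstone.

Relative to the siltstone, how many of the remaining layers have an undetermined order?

Forced before the siltstone: the basalt flow, the clay lens, the gravel bed, the limestone band, the mudstone, the sandstone layer, and the shale bed; forced after the siltstone: the conglomerate.
That leaves the coal seam with no forced order relative to the siltstone — 1.

1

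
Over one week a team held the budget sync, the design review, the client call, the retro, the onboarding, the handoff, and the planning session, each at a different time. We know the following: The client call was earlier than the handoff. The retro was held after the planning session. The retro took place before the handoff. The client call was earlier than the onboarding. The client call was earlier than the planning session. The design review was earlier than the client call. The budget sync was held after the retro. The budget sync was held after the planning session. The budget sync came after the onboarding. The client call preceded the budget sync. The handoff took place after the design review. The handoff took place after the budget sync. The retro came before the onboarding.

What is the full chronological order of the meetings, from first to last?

the design review, the client call, the planning session, the retro, the onboarding, the budget sync, the handoff

The constraints fix every adjacent pair, so only one ordering works:
the design review → the client call → the planning session → the retro → the onboarding → the budget sync → the handoff.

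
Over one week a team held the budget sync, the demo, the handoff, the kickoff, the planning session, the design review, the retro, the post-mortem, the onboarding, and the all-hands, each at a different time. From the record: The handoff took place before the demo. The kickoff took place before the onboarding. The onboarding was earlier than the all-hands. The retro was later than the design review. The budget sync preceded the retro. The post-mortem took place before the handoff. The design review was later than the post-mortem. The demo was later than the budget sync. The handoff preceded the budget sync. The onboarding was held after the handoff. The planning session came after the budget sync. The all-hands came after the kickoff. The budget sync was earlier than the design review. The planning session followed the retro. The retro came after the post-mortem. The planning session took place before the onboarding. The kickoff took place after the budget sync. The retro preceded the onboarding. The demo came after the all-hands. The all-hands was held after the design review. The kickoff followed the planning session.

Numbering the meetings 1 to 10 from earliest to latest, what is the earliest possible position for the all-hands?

The budget sync, the design review, the handoff, the kickoff, the onboarding, the planning session, the post-mortem, and the retro must all come before the all-hands — 8 forced predecessors.
Nothing else is forced ahead of the all-hands, so its earliest slot is position 8 + 1 = 9.

9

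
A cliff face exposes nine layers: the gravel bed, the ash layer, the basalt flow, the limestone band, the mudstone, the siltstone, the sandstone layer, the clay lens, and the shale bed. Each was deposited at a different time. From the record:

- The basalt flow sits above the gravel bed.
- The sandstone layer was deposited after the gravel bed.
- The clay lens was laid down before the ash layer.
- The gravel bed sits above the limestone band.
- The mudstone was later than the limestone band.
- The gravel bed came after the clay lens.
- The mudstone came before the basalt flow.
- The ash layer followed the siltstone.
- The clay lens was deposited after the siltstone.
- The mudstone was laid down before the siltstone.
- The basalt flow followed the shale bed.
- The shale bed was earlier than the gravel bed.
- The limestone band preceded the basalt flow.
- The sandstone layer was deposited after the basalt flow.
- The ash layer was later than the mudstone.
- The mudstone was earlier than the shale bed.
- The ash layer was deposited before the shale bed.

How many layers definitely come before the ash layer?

Directly stated before the ash layer: the clay lens, the mudstone, and the siltstone.
The limestone band reaches the ash layer via the limestone band → the mudstone → the ash layer.
That's the clay lens, the limestone band, the mudstone, and the siltstone — 4 in all.

4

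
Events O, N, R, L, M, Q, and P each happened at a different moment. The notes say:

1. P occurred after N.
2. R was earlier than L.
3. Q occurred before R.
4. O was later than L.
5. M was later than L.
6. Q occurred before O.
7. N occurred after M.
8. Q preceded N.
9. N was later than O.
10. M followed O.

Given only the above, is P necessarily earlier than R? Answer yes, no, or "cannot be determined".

Tracing the constraints gives R → L → O → N → P, so R must come before P.
That means P cannot be before R.

no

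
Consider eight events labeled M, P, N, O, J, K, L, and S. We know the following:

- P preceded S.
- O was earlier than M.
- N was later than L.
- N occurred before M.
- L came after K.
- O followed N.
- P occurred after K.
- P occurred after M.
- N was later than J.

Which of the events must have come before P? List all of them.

J, K, L, M, N, O

Directly stated before P: K and M.
J reaches P via J → N → M → P.
L reaches P via L → N → M → P.
N reaches P via N → M → P.
Likewise O reaches P by chaining the stated constraints.
No chain forces S ahead of P.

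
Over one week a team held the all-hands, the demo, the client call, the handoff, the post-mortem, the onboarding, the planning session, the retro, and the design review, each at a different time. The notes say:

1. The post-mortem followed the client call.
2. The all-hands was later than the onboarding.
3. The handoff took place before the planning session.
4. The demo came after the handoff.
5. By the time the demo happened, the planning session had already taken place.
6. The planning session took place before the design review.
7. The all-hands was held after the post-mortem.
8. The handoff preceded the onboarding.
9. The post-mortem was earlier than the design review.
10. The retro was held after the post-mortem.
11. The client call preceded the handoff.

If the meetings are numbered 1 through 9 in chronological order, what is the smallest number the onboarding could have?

The client call and the handoff must both come before the onboarding — 2 forced predecessors.
Nothing else is forced ahead of the onboarding, so its earliest slot is position 2 + 1 = 3.

3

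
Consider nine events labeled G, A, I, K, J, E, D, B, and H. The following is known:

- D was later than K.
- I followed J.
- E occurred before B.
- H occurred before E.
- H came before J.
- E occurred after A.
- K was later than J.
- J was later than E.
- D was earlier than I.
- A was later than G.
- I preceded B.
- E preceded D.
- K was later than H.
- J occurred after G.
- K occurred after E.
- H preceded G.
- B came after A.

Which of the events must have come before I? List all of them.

A, D, E, G, H, J, K

Directly stated before I: D and J.
A reaches I via A → E → D → I.
E reaches I via E → D → I.
G reaches I via G → J → I.
Likewise H and K each reach I by chaining the stated constraints.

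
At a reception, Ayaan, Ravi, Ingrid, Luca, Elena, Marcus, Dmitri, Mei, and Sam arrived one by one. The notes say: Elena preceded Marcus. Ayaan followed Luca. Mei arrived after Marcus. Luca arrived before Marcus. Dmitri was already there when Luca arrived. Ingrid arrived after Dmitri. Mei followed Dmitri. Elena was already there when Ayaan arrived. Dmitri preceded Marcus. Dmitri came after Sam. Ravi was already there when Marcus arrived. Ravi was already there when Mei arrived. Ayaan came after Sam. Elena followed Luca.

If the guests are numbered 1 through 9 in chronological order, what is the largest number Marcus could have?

Marcus must come before Mei — 1 guest forced after them.
Everything else can be placed before Marcus in some valid order, so Marcus can sit as late as position 9 − 1 = 8.

8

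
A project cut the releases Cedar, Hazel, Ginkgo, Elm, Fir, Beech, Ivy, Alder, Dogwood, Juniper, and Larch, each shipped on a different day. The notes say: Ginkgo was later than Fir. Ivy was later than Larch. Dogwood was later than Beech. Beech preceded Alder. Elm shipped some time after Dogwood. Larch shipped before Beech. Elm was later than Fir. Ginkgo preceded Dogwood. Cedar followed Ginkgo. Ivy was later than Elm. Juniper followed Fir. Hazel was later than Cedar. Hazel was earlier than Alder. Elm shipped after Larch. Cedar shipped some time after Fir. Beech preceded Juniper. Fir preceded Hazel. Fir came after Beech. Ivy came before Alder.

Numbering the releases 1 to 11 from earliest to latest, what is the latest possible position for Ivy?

10

Ivy must come before Alder — 1 release forced after it.
Everything else can be placed before Ivy in some valid order, so Ivy can sit as late as position 11 − 1 = 10.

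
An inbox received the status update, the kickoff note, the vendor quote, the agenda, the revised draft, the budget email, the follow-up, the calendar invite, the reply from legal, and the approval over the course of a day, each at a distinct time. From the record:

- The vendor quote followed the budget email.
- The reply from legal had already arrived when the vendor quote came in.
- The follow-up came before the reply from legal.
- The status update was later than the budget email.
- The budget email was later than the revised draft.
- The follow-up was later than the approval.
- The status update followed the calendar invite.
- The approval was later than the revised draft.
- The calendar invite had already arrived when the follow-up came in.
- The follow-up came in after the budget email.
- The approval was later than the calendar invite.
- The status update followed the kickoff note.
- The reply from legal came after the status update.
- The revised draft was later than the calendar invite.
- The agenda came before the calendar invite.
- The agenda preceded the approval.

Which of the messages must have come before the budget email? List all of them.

the agenda, the calendar invite, the revised draft

Directly stated before the budget email: the revised draft.
The agenda reaches the budget email via the agenda → the calendar invite → the revised draft → the budget email.
The calendar invite reaches the budget email via the calendar invite → the revised draft → the budget email.
No chain forces the status update (or any of the others) ahead of the budget email.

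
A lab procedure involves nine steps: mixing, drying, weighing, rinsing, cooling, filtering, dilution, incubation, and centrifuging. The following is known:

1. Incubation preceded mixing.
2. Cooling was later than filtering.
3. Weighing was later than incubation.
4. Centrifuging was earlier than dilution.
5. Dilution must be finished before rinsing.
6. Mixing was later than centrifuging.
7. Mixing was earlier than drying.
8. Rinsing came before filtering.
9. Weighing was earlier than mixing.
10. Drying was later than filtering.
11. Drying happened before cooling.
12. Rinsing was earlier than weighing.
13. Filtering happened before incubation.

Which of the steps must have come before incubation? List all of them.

centrifuging, dilution, filtering, rinsing

Directly stated before incubation: filtering.
Centrifuging reaches incubation via centrifuging → dilution → rinsing → filtering → incubation.
Dilution reaches incubation via dilution → rinsing → filtering → incubation.
Rinsing reaches incubation via rinsing → filtering → incubation.
No chain forces weighing (or any of the others) ahead of incubation.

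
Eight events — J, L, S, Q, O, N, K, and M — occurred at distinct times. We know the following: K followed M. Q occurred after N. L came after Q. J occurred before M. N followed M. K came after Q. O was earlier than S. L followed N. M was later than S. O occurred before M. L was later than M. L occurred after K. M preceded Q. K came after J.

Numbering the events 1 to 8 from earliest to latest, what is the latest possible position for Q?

6

Q must come before K and L — 2 events forced after it.
Everything else can be placed before Q in some valid order, so Q can sit as late as position 8 − 2 = 6.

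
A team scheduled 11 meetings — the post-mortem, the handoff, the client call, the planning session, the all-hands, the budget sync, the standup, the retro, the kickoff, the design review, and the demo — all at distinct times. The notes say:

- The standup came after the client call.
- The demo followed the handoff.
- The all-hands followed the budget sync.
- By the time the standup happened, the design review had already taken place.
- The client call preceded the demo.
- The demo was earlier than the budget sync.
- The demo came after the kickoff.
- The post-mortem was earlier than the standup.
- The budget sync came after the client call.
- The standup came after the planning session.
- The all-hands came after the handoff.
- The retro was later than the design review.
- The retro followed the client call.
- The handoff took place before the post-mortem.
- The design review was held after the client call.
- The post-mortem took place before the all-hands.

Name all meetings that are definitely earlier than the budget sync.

Directly stated before the budget sync: the client call and the demo.
The handoff reaches the budget sync via the handoff → the demo → the budget sync.
The kickoff reaches the budget sync via the kickoff → the demo → the budget sync.
No chain forces the planning session (or any of the others) ahead of the budget sync.

the client call, the demo, the handoff, the kickoff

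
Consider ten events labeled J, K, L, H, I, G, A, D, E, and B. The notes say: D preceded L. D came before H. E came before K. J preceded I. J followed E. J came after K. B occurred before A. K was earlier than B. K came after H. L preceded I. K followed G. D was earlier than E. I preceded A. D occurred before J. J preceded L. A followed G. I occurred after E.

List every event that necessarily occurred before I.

D, E, G, H, J, K, L

Directly stated before I: E, J, and L.
D reaches I via D → J → I.
G reaches I via G → K → J → I.
H reaches I via H → K → J → I.
Likewise K reaches I by chaining the stated constraints.
No chain forces A (or any of the others) ahead of I.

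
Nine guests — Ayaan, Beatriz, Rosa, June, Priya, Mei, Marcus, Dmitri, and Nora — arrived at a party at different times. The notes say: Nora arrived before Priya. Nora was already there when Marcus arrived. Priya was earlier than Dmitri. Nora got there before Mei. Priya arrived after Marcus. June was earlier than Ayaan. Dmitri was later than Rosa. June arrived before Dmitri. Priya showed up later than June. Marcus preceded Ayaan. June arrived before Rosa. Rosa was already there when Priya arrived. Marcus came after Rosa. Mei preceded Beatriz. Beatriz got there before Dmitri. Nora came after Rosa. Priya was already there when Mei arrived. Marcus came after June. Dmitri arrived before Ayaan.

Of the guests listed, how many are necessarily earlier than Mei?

5

Directly stated before Mei: Nora and Priya.
June reaches Mei via June → Priya → Mei.
Marcus reaches Mei via Marcus → Priya → Mei.
Rosa reaches Mei via Rosa → Priya → Mei.
That's June, Marcus, Nora, Priya, and Rosa — 5 in all.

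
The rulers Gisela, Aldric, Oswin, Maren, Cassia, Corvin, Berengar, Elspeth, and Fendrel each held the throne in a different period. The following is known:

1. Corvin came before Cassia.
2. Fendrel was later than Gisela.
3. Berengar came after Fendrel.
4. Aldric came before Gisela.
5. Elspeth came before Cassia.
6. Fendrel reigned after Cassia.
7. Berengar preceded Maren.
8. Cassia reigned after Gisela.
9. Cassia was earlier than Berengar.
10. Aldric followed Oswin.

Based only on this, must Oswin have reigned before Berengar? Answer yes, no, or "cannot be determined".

Chain the constraints: Oswin → Aldric → Gisela → Fendrel → Berengar. Each link is directly stated, so Oswin comes before Berengar.

yes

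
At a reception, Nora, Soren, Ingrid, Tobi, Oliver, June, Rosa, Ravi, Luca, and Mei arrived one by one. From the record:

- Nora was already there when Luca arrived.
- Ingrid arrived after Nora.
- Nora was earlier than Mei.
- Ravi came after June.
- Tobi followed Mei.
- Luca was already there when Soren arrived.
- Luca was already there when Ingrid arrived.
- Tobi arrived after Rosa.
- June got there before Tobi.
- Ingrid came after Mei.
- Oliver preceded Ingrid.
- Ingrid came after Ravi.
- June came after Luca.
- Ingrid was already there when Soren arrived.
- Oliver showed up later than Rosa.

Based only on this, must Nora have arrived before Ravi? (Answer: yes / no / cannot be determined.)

Chain the constraints: Nora → Luca → June → Ravi. Each link is directly stated, so Nora comes before Ravi.

yes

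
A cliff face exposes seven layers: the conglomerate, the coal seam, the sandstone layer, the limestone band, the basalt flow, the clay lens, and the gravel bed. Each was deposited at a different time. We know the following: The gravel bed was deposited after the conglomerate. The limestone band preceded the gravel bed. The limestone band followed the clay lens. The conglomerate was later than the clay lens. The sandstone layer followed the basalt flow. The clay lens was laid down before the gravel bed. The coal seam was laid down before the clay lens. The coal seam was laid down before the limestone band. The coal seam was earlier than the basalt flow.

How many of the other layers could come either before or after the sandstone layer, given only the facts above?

Forced before the sandstone layer: the basalt flow and the coal seam.
That leaves the clay lens, the conglomerate, the gravel bed, and the limestone band with no forced order relative to the sandstone layer — 4.

4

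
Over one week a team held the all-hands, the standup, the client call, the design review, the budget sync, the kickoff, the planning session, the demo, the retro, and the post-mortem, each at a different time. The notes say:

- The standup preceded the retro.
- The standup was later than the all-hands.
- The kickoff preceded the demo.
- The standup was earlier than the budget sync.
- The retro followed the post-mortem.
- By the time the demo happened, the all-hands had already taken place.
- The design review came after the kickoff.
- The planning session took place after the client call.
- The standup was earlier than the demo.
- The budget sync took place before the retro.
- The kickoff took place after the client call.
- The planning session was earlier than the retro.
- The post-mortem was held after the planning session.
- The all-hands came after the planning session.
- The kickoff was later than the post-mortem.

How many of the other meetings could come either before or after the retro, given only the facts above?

3

Forced before the retro: the all-hands, the budget sync, the client call, the planning session, the post-mortem, and the standup.
That leaves the demo, the design review, and the kickoff with no forced order relative to the retro — 3.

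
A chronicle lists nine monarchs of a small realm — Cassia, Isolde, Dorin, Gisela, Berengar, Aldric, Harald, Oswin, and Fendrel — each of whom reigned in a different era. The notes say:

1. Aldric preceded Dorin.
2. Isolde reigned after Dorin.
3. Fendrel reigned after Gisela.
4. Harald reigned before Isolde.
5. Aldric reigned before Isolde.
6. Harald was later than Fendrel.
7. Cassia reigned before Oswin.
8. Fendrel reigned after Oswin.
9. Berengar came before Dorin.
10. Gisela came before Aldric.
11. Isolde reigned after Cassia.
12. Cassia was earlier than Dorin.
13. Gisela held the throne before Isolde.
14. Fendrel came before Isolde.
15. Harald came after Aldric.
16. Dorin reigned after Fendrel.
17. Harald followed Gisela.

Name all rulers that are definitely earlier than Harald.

Directly stated before Harald: Aldric, Fendrel, and Gisela.
Cassia reaches Harald via Cassia → Oswin → Fendrel → Harald.
Oswin reaches Harald via Oswin → Fendrel → Harald.

Aldric, Cassia, Fendrel, Gisela, Oswin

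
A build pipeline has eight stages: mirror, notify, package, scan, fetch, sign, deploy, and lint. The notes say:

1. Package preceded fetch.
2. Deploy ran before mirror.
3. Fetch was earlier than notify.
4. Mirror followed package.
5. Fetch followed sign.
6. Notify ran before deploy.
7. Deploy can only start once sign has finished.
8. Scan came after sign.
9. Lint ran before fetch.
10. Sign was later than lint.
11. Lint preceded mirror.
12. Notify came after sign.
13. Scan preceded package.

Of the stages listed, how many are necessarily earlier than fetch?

Directly stated before fetch: lint, package, and sign.
Scan reaches fetch via scan → package → fetch.
No chain forces deploy (or any of the others) ahead of fetch.
That's lint, package, scan, and sign — 4 in all.

4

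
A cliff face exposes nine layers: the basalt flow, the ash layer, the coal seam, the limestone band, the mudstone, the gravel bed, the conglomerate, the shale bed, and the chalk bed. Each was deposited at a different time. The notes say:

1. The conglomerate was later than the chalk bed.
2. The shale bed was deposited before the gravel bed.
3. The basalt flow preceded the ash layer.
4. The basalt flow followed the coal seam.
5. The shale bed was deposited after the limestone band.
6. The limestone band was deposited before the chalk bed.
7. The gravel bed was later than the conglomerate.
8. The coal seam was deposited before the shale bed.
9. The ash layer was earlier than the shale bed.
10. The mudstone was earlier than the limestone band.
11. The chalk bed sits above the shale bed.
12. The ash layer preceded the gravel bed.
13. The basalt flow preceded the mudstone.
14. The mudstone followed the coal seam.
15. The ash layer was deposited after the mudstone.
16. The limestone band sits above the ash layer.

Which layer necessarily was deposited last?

the gravel bed

Every other layer has a chain of constraints placing it before the gravel bed, so the gravel bed is last.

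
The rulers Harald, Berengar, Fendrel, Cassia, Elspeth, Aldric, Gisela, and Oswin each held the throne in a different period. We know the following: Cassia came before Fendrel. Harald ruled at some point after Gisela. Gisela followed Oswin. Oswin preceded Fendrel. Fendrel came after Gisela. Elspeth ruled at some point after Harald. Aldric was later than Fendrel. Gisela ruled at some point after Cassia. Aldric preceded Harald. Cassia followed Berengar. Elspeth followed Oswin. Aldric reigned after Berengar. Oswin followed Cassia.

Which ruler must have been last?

Every other ruler has a chain of constraints placing them before Elspeth, so Elspeth is last.

Elspeth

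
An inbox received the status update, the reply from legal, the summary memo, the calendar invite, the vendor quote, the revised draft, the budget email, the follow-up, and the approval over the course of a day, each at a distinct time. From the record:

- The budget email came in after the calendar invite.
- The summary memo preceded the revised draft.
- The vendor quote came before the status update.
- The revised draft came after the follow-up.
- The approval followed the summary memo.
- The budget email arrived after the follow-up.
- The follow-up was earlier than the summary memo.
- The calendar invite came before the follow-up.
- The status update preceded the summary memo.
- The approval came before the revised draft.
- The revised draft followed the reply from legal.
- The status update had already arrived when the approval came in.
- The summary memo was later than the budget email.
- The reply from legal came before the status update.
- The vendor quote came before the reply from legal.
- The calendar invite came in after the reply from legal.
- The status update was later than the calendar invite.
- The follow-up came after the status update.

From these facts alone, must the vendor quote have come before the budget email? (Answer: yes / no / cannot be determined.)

Chain the constraints: the vendor quote → the status update → the follow-up → the budget email. Each link is directly stated, so the vendor quote comes before the budget email.

yes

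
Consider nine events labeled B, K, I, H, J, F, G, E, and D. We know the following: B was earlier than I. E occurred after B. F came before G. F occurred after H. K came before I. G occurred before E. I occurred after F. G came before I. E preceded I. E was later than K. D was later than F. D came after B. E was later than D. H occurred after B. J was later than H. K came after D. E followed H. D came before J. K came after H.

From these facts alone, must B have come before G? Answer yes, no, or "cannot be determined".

yes

Chain the constraints: B → H → F → G. Each link is directly stated, so B comes before G.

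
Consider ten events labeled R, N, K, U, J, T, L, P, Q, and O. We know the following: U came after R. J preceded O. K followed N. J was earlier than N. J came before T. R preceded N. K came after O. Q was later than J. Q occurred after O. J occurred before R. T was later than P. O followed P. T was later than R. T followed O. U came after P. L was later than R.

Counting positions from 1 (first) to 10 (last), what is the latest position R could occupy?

R must come before K, L, N, T, and U — 5 events forced after it.
Everything else can be placed before R in some valid order, so R can sit as late as position 10 − 5 = 5.

5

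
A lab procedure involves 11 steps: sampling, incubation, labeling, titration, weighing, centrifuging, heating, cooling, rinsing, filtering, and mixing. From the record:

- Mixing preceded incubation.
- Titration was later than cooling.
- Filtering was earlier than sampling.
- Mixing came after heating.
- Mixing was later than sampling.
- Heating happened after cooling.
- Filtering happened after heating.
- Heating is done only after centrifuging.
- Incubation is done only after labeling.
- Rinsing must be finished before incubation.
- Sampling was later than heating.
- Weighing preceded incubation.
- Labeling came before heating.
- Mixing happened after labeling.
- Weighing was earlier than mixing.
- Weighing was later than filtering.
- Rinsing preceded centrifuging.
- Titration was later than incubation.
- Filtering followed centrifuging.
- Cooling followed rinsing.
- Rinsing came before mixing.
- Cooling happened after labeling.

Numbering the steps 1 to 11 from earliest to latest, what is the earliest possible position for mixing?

9

Centrifuging, cooling, filtering, heating, labeling, rinsing, sampling, and weighing must all come before mixing — 8 forced predecessors.
Nothing else is forced ahead of mixing, so its earliest slot is position 8 + 1 = 9.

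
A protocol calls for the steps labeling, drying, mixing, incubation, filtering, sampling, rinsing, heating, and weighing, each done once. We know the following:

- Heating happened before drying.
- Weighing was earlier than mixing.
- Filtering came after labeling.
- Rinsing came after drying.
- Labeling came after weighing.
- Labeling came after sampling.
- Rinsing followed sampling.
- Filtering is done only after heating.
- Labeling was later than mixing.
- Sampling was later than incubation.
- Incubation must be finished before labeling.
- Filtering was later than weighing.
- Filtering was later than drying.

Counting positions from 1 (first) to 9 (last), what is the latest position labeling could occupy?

8

Labeling must come before filtering — 1 step forced after it.
Everything else can be placed before labeling in some valid order, so labeling can sit as late as position 9 − 1 = 8.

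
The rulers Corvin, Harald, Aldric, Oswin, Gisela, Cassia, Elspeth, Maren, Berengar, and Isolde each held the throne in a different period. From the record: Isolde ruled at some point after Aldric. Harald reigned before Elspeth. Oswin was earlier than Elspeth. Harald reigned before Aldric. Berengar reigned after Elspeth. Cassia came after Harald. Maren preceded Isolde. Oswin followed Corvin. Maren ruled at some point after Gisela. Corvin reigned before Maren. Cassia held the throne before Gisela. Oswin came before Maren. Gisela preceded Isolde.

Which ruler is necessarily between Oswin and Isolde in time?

Tracing the constraints gives Oswin → Maren → Isolde, so Maren sits after Oswin and before Isolde.
No other ruler is forced both after Oswin and before Isolde.

Maren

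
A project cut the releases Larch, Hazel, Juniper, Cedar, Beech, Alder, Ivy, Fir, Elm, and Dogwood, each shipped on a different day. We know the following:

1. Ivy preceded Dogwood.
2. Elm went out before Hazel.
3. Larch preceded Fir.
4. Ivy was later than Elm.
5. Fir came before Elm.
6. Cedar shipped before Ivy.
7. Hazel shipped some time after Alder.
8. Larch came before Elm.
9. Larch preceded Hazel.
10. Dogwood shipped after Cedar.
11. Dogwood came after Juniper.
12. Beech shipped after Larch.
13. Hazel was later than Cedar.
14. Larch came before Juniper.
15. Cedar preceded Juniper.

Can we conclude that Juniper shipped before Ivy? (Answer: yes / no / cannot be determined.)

No chain of stated constraints runs from Juniper to Ivy, and none runs from Ivy to Juniper either.
So the relative order of Juniper and Ivy is not fixed by the given facts.

cannot be determined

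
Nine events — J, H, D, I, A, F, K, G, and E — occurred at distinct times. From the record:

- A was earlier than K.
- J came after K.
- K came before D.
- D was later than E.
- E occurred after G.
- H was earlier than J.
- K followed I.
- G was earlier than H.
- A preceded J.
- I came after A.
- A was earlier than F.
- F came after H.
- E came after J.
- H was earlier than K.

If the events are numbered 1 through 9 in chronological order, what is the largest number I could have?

5

I must come before D, E, J, and K — 4 events forced after it.
Everything else can be placed before I in some valid order, so I can sit as late as position 9 − 4 = 5.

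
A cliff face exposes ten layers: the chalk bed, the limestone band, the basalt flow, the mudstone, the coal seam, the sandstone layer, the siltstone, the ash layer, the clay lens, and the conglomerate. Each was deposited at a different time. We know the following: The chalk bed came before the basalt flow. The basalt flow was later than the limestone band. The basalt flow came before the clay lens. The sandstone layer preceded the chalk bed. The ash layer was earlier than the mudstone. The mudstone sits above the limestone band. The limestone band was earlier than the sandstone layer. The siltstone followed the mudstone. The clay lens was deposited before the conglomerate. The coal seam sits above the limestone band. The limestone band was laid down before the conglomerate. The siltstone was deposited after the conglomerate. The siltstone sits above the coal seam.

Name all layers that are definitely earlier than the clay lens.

Directly stated before the clay lens: the basalt flow.
The chalk bed reaches the clay lens via the chalk bed → the basalt flow → the clay lens.
The limestone band reaches the clay lens via the limestone band → the basalt flow → the clay lens.
The sandstone layer reaches the clay lens via the sandstone layer → the chalk bed → the basalt flow → the clay lens.
No chain forces the conglomerate (or any of the others) ahead of the clay lens.

the basalt flow, the chalk bed, the limestone band, the sandstone layer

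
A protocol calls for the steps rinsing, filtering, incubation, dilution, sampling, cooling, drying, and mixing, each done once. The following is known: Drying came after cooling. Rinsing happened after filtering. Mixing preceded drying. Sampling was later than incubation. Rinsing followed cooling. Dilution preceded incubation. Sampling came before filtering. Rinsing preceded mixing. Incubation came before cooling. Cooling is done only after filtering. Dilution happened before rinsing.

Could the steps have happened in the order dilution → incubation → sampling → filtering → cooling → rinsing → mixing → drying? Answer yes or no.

Check each stated constraint against the proposed order — e.g. incubation is ahead of cooling; dilution is ahead of rinsing. Every pair is in the required order; nothing is violated.

yes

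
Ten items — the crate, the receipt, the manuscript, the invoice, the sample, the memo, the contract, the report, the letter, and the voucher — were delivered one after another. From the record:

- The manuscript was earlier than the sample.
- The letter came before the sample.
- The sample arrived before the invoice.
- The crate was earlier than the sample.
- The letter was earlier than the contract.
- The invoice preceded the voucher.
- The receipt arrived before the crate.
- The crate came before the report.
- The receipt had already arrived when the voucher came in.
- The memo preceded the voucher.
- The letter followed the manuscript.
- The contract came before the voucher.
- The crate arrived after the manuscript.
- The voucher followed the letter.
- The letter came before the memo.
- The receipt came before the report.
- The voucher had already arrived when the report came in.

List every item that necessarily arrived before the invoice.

Directly stated before the invoice: the sample.
The crate reaches the invoice via the crate → the sample → the invoice.
The letter reaches the invoice via the letter → the sample → the invoice.
The manuscript reaches the invoice via the manuscript → the sample → the invoice.
Likewise the receipt reaches the invoice by chaining the stated constraints.
No chain forces the contract (or any of the others) ahead of the invoice.

the crate, the letter, the manuscript, the receipt, the sample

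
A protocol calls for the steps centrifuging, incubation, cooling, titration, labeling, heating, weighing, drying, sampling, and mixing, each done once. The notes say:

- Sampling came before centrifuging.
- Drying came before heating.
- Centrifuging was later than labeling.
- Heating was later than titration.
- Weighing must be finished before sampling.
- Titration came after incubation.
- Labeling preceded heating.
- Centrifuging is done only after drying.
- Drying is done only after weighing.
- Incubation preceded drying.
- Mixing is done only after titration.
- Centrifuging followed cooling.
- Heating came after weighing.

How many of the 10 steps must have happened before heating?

Directly stated before heating: drying, labeling, titration, and weighing.
Incubation reaches heating via incubation → drying → heating.
That's drying, incubation, labeling, titration, and weighing — 5 in all.

5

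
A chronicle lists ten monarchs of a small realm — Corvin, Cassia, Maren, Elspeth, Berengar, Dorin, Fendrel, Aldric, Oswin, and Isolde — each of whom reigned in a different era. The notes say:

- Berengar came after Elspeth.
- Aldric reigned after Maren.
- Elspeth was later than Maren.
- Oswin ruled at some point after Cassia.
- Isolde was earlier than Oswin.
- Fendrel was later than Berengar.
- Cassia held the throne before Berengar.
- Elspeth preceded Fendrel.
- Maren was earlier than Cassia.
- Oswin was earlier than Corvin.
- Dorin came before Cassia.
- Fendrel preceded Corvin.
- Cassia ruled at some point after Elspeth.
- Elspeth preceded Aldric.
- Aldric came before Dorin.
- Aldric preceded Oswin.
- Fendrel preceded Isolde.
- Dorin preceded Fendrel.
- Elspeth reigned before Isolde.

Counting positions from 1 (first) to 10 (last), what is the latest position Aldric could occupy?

3

Aldric must come before Berengar, Cassia, Corvin, Dorin, Fendrel, Isolde, and Oswin — 7 rulers forced after them.
Everything else can be placed before Aldric in some valid order, so Aldric can sit as late as position 10 − 7 = 3.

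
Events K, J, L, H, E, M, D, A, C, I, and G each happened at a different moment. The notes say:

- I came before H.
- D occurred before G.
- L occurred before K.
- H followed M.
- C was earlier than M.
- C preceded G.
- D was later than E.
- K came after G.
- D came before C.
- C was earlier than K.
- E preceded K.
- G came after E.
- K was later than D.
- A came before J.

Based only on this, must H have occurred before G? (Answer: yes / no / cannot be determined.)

cannot be determined

No chain of stated constraints runs from H to G, and none runs from G to H either.
So the relative order of H and G is not fixed by the given facts.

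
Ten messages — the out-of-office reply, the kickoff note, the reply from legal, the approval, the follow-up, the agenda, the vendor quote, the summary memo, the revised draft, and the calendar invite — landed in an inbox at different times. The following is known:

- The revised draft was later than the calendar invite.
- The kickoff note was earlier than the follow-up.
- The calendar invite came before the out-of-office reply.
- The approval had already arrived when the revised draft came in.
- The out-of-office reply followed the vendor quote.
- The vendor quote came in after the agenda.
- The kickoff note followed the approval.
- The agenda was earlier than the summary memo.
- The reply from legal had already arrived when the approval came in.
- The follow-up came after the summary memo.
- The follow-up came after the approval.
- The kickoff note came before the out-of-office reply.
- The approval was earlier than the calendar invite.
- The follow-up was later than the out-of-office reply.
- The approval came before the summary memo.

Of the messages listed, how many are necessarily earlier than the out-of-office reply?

6

Directly stated before the out-of-office reply: the calendar invite, the kickoff note, and the vendor quote.
The agenda reaches the out-of-office reply via the agenda → the vendor quote → the out-of-office reply.
The approval reaches the out-of-office reply via the approval → the calendar invite → the out-of-office reply.
The reply from legal reaches the out-of-office reply via the reply from legal → the approval → the calendar invite → the out-of-office reply.
No chain forces the follow-up (or any of the others) ahead of the out-of-office reply.
That's the agenda, the approval, the calendar invite, the kickoff note, the reply from legal, and the vendor quote — 6 in all.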